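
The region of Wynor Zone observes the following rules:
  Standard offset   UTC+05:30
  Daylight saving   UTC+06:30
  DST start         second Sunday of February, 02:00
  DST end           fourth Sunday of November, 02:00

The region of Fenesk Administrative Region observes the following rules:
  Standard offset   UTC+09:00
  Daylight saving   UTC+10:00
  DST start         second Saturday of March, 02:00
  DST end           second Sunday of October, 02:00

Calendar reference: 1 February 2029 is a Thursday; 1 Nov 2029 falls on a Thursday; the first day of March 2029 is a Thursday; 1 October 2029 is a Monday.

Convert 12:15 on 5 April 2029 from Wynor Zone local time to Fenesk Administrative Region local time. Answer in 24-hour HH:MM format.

1 February 2029 is a Thursday, so the first Sunday is February 4 and the second is February 11.
1 November 2029 is a Thursday, so the first Sunday is November 4 and the fourth is November 25.
5 April 2029 falls between 11 February and 25 November, so daylight saving is in effect and Wynor Zone is at UTC+06:30.
12:15 Wynor Zone − 6h30m = 05:45 UTC.
1 March 2029 is a Thursday, so the first Saturday is March 3 and the second is March 10.
1 October 2029 is a Monday, so the first Sunday is October 7 and the second is October 14.
At the standard offset (UTC+09:00), 05:45 UTC + 9h = 14:45 Fenesk Administrative Region standard time.
Daylight saving runs 10 March – 14 October; the standard-time date in Fenesk Administrative Region, 5 April 2029, is inside that window, so Fenesk Administrative Region is at UTC+10:00.
05:45 UTC + 10h = 15:45 Fenesk Administrative Region.

15:45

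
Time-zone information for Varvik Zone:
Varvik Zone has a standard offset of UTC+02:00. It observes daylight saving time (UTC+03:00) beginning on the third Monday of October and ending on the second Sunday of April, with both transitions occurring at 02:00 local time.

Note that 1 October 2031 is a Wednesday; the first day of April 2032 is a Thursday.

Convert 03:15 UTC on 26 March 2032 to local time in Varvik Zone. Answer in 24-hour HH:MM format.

1 October 2031 is a Wednesday, so the first Monday is October 6 and the third is October 20.
1 April 2032 is a Thursday, so the first Sunday is April 4 and the second is April 11.
At the standard offset (UTC+02:00), 03:15 UTC + 2h = 05:15 Varvik Zone standard time.
Daylight saving runs 20 October 2031 – 11 April 2032; the standard-time date in Varvik Zone, 26 March 2032, is inside that window, so Varvik Zone is at UTC+03:00.
03:15 UTC + 3h = 06:15 local.

06:15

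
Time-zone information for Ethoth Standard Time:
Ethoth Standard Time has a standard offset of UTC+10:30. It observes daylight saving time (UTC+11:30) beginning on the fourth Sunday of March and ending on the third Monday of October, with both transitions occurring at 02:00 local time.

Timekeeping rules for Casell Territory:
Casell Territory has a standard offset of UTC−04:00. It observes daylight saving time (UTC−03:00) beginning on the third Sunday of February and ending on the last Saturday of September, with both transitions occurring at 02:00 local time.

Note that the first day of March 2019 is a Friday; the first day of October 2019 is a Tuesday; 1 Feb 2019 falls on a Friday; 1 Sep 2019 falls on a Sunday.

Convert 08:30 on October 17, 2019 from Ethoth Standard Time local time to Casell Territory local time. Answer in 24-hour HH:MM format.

17:00

1 March 2019 is a Friday, so the first Sunday is March 3 and the fourth is March 24.
1 October 2019 is a Tuesday, so the first Monday is October 7 and the third is October 21.
Daylight saving runs 24 March – 21 October; October 17, 2019 is inside that window, so Ethoth Standard Time is at UTC+11:30.
08:30 Ethoth Standard Time − 11h30m = 21:00 UTC (rolling into the previous day, 16 October 2019).
1 February 2019 is a Friday, so the first Sunday is February 3 and the third is February 17.
1 September 2019 is a Sunday, so Saturdays fall on 7, 14, 21, 28; the last is September 28.
At the standard offset (UTC−04:00), 21:00 UTC − 4h = 17:00 Casell Territory standard time.
The standard-time date in Casell Territory, October 16, 2019, is outside the daylight-saving period (17 February – 28 September), so Casell Territory is on standard time, UTC−04:00.
21:00 UTC − 4h = 17:00 Casell Territory.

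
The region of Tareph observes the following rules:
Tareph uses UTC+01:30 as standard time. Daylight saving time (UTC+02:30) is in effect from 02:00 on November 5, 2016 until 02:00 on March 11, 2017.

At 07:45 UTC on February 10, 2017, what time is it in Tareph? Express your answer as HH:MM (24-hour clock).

At the standard offset (UTC+01:30), 07:45 UTC + 1h30m = 09:15 Tareph standard time.
The standard-time date in Tareph, February 10, 2017, lies within the daylight-saving period (5 November 2016 – 11 March 2017), so Tareph is on daylight time, UTC+02:30.
07:45 UTC + 2h30m = 10:15 local.

10:15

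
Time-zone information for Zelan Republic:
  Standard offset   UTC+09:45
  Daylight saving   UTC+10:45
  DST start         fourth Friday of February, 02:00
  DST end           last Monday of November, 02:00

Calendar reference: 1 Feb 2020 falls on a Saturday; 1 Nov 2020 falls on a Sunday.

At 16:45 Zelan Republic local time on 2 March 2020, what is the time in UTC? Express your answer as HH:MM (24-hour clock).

06:00

1 February 2020 is a Saturday, so the first Friday is February 7 and the fourth is February 28.
1 November 2020 is a Sunday, so Mondays fall on 2, 9, 16, 23, 30; the last is November 30.
2 March 2020 lies within the daylight-saving period (28 February – 30 November), so Zelan Republic is on daylight time, UTC+10:45.
16:45 local − 10h45m = 06:00 UTC.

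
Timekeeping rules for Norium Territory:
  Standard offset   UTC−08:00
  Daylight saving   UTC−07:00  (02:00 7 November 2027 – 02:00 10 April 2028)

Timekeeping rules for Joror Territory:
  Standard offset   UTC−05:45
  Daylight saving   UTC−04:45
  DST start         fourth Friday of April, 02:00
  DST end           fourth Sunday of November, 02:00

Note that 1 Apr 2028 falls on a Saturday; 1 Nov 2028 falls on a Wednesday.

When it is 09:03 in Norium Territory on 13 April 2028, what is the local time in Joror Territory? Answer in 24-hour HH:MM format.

11:18

13 April 2028 does not fall between 7 November 2027 and 10 April 2028, so daylight saving is not in effect and Norium Territory is at UTC−08:00.
09:03 Norium Territory + 8h = 17:03 UTC.
1 April 2028 is a Saturday, so the first Friday is April 7 and the fourth is April 28.
1 November 2028 is a Wednesday, so the first Sunday is November 5 and the fourth is November 26.
At the standard offset (UTC−05:45), 17:03 UTC − 5h45m = 11:18 Joror Territory standard time.
The standard-time date in Joror Territory, 13 April 2028, is outside the daylight-saving period (28 April – 26 November), so Joror Territory is on standard time, UTC−05:45.
17:03 UTC − 5h45m = 11:18 Joror Territory.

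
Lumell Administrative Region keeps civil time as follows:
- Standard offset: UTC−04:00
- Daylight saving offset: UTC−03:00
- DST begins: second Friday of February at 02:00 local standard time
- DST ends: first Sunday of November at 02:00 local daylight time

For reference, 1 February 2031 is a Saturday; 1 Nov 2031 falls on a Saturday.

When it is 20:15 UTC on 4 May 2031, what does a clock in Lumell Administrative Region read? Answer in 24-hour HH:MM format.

17:15

1 February 2031 is a Saturday, so the first Friday is February 7 and the second is February 14.
1 November 2031 is a Saturday, so the first Sunday is November 2.
At the standard offset (UTC−04:00), 20:15 UTC − 4h = 16:15 Lumell Administrative Region standard time.
Daylight saving runs 14 February – 2 November; the standard-time date in Lumell Administrative Region, 4 May 2031, is inside that window, so Lumell Administrative Region is at UTC−03:00.
20:15 UTC − 3h = 17:15 local.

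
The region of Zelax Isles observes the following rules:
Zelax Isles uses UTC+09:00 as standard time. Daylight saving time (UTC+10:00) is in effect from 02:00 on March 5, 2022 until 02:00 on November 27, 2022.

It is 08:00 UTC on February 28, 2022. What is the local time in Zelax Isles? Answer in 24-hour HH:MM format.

17:00

At the standard offset (UTC+09:00), 08:00 UTC + 9h = 17:00 Zelax Isles standard time.
The standard-time date in Zelax Isles, February 28, 2022, is outside the daylight-saving period (5 March – 27 November), so Zelax Isles is on standard time, UTC+09:00.
08:00 UTC + 9h = 17:00 local.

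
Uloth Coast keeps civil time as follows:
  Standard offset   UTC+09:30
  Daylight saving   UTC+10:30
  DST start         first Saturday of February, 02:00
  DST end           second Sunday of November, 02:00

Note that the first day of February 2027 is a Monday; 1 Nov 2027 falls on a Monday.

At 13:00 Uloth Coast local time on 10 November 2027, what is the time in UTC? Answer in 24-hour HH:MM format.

02:30

1 February 2027 is a Monday, so the first Saturday is February 6.
1 November 2027 is a Monday, so the first Sunday is November 7 and the second is November 14.
Daylight saving runs 6 February – 14 November; 10 November 2027 is inside that window, so Uloth Coast is at UTC+10:30.
13:00 local − 10h30m = 02:30 UTC.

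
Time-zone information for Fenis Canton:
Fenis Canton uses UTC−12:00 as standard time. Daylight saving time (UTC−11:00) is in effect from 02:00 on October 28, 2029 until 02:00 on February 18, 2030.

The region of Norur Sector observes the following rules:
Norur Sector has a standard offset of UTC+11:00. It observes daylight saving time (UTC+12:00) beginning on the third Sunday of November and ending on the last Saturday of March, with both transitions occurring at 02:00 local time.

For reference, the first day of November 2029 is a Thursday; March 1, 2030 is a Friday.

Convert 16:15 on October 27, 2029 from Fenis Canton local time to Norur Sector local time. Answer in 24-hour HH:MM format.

Daylight saving runs 28 October 2029 – 18 February 2030; October 27, 2029 is outside that window, so Fenis Canton is on standard time at UTC−12:00.
16:15 Fenis Canton + 12h = 04:15 UTC (rolling into the next day, 28 October 2029).
1 November 2029 is a Thursday, so the first Sunday is November 4 and the third is November 18.
1 March 2030 is a Friday, so Saturdays fall on 2, 9, 16, 23, 30; the last is March 30.
At the standard offset (UTC+11:00), 04:15 UTC + 11h = 15:15 Norur Sector standard time.
Daylight saving runs 18 November 2029 – 30 March 2030; the standard-time date in Norur Sector, October 28, 2029, is outside that window, so Norur Sector is on standard time at UTC+11:00.
04:15 UTC + 11h = 15:15 Norur Sector.

15:15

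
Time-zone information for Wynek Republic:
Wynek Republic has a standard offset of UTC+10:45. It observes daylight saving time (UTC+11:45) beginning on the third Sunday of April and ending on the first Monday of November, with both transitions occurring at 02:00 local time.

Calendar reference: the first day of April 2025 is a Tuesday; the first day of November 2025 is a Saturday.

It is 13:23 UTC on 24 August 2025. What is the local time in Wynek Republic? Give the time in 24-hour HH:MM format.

1 April 2025 is a Tuesday, so the first Sunday is April 6 and the third is April 20.
1 November 2025 is a Saturday, so the first Monday is November 3.
At the standard offset (UTC+10:45), 13:23 UTC + 10h45m = 00:08 Wynek Republic standard time (rolling into the next day, 25 August 2025).
Daylight saving runs 20 April – 3 November; the standard-time date in Wynek Republic, 25 August 2025, is inside that window, so Wynek Republic is at UTC+11:45.
13:23 UTC + 11h45m = 01:08 local (rolling into the next day, 25 August 2025).

01:08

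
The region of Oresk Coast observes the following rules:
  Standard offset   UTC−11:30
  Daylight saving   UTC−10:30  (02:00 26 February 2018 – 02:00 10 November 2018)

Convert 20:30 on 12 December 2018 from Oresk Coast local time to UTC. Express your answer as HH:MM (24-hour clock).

12 December 2018 does not fall between 26 February and 10 November, so daylight saving is not in effect and Oresk Coast is at UTC−11:30.
20:30 local + 11h30m = 08:00 UTC (rolling into the next day, 13 December 2018).

08:00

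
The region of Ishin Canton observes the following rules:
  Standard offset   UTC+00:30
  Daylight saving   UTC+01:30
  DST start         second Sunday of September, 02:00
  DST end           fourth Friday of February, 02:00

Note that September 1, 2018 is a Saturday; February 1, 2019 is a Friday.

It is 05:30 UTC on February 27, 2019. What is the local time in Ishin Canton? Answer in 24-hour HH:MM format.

1 September 2018 is a Saturday, so the first Sunday is September 2 and the second is September 9.
1 February 2019 is a Friday, so the first Friday is February 1 and the fourth is February 22.
At the standard offset (UTC+00:30), 05:30 UTC + 0h30m = 06:00 Ishin Canton standard time.
Daylight saving runs 9 September 2018 – 22 February 2019; the standard-time date in Ishin Canton, February 27, 2019, is outside that window, so Ishin Canton is on standard time at UTC+00:30.
05:30 UTC + 0h30m = 06:00 local.

06:00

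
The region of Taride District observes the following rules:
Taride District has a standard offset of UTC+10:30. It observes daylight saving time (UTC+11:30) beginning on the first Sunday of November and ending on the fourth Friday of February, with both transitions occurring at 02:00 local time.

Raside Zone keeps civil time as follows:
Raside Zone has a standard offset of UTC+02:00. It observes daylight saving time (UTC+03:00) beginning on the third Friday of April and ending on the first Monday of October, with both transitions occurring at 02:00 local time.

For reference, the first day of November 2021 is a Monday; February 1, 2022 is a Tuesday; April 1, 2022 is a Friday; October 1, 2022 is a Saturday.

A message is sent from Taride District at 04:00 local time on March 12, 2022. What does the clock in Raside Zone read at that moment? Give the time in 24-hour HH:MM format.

1 November 2021 is a Monday, so the first Sunday is November 7.
1 February 2022 is a Tuesday, so the first Friday is February 4 and the fourth is February 25.
Daylight saving runs 7 November 2021 – 25 February 2022; March 12, 2022 is outside that window, so Taride District is on standard time at UTC+10:30.
04:00 Taride District − 10h30m = 17:30 UTC (rolling into the previous day, 11 March 2022).
1 April 2022 is a Friday, so the first Friday is April 1 and the third is April 15.
1 October 2022 is a Saturday, so the first Monday is October 3.
At the standard offset (UTC+02:00), 17:30 UTC + 2h = 19:30 Raside Zone standard time.
The standard-time date in Raside Zone, March 11, 2022, is outside the daylight-saving period (15 April – 3 October), so Raside Zone is on standard time, UTC+02:00.
17:30 UTC + 2h = 19:30 Raside Zone.

19:30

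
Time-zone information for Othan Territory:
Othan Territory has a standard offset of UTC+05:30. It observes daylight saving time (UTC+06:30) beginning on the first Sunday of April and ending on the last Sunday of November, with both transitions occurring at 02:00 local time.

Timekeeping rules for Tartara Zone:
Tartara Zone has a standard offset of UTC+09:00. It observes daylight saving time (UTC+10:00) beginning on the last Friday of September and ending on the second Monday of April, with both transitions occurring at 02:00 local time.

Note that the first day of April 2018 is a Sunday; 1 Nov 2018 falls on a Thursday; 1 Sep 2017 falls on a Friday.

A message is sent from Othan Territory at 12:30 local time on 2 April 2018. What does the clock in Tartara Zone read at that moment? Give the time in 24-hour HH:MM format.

1 April 2018 is a Sunday, so the first Sunday is April 1.
1 November 2018 is a Thursday, so Sundays fall on 4, 11, 18, 25; the last is November 25.
Daylight saving runs 1 April – 25 November; 2 April 2018 is inside that window, so Othan Territory is at UTC+06:30.
12:30 Othan Territory − 6h30m = 06:00 UTC.
1 September 2017 is a Friday, so Fridays fall on 1, 8, 15, 22, 29; the last is September 29.
1 April 2018 is a Sunday, so the first Monday is April 2 and the second is April 9.
At the standard offset (UTC+09:00), 06:00 UTC + 9h = 15:00 Tartara Zone standard time.
The standard-time date in Tartara Zone, 2 April 2018, falls between 29 September 2017 and 9 April 2018, so daylight saving is in effect and Tartara Zone is at UTC+10:00.
06:00 UTC + 10h = 16:00 Tartara Zone.

16:00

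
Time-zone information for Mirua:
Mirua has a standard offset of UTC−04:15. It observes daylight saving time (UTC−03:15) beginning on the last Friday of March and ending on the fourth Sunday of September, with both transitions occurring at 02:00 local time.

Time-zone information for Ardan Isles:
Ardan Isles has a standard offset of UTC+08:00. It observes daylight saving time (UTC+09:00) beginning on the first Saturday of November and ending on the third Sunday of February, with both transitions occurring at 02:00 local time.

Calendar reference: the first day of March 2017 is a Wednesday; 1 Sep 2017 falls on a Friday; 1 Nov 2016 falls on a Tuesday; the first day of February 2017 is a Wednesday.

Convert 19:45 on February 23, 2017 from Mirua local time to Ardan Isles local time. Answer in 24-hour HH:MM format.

1 March 2017 is a Wednesday, so Fridays fall on 3, 10, 17, 24, 31; the last is March 31.
1 September 2017 is a Friday, so the first Sunday is September 3 and the fourth is September 24.
Daylight saving runs 31 March – 24 September; February 23, 2017 is outside that window, so Mirua is on standard time at UTC−04:15.
19:45 Mirua + 4h15m = 00:00 UTC (rolling into the next day, 24 February 2017).
1 November 2016 is a Tuesday, so the first Saturday is November 5.
1 February 2017 is a Wednesday, so the first Sunday is February 5 and the third is February 19.
At the standard offset (UTC+08:00), 00:00 UTC + 8h = 08:00 Ardan Isles standard time.
The standard-time date in Ardan Isles, February 24, 2017, does not fall between 5 November 2016 and 19 February 2017, so daylight saving is not in effect and Ardan Isles is at UTC+08:00.
00:00 UTC + 8h = 08:00 Ardan Isles.

08:00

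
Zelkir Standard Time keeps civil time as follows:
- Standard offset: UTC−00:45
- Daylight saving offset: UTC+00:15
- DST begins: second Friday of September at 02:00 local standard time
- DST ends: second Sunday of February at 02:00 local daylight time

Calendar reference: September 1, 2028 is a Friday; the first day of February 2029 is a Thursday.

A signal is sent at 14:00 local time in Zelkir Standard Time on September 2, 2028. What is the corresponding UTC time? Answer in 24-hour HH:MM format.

14:45

1 September 2028 is a Friday, so the first Friday is September 1 and the second is September 8.
1 February 2029 is a Thursday, so the first Sunday is February 4 and the second is February 11.
September 2, 2028 does not fall between 8 September 2028 and 11 February 2029, so daylight saving is not in effect and Zelkir Standard Time is at UTC−00:45.
14:00 local + 0h45m = 14:45 UTC.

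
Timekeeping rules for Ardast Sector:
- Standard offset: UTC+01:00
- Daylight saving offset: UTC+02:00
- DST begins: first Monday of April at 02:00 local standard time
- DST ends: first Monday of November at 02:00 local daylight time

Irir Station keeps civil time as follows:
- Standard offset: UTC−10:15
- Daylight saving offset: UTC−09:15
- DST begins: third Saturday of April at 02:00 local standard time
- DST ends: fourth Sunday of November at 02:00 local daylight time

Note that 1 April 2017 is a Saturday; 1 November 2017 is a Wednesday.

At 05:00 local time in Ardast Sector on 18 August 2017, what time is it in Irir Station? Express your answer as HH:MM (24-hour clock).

1 April 2017 is a Saturday, so the first Monday is April 3.
1 November 2017 is a Wednesday, so the first Monday is November 6.
18 August 2017 lies within the daylight-saving period (3 April – 6 November), so Ardast Sector is on daylight time, UTC+02:00.
05:00 Ardast Sector − 2h = 03:00 UTC.
1 April 2017 is a Saturday, so the first Saturday is April 1 and the third is April 15.
1 November 2017 is a Wednesday, so the first Sunday is November 5 and the fourth is November 26.
At the standard offset (UTC−10:15), 03:00 UTC − 10h15m = 16:45 Irir Station standard time (rolling into the previous day, 17 August 2017).
Daylight saving runs 15 April – 26 November; the standard-time date in Irir Station, 17 August 2017, is inside that window, so Irir Station is at UTC−09:15.
03:00 UTC − 9h15m = 17:45 Irir Station (rolling into the previous day, 17 August 2017).

17:45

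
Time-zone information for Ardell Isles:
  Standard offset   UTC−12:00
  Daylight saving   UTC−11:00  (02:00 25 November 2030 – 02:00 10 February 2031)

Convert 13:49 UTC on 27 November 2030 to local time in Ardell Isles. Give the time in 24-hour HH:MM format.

02:49

At the standard offset (UTC−12:00), 13:49 UTC − 12h = 01:49 Ardell Isles standard time.
The standard-time date in Ardell Isles, 27 November 2030, falls between 25 November 2030 and 10 February 2031, so daylight saving is in effect and Ardell Isles is at UTC−11:00.
13:49 UTC − 11h = 02:49 local.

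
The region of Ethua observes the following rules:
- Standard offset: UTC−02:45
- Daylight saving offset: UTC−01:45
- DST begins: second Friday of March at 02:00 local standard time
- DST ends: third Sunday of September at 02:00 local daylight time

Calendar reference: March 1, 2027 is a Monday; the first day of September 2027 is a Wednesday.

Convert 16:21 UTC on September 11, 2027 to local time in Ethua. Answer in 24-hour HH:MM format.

14:36

1 March 2027 is a Monday, so the first Friday is March 5 and the second is March 12.
1 September 2027 is a Wednesday, so the first Sunday is September 5 and the third is September 19.
At the standard offset (UTC−02:45), 16:21 UTC − 2h45m = 13:36 Ethua standard time.
The standard-time date in Ethua, September 11, 2027, falls between 12 March and 19 September, so daylight saving is in effect and Ethua is at UTC−01:45.
16:21 UTC − 1h45m = 14:36 local.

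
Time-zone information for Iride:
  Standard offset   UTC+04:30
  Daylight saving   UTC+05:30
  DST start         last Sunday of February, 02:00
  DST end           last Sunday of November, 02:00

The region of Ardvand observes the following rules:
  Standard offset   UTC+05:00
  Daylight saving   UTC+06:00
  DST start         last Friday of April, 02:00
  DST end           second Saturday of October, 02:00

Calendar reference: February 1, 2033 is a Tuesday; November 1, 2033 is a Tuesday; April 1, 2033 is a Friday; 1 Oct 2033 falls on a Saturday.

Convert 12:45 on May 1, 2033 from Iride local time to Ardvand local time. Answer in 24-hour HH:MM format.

1 February 2033 is a Tuesday, so Sundays fall on 6, 13, 20, 27; the last is February 27.
1 November 2033 is a Tuesday, so Sundays fall on 6, 13, 20, 27; the last is November 27.
May 1, 2033 lies within the daylight-saving period (27 February – 27 November), so Iride is on daylight time, UTC+05:30.
12:45 Iride − 5h30m = 07:15 UTC.
1 April 2033 is a Friday, so Fridays fall on 1, 8, 15, 22, 29; the last is April 29.
1 October 2033 is a Saturday, so the first Saturday is October 1 and the second is October 8.
At the standard offset (UTC+05:00), 07:15 UTC + 5h = 12:15 Ardvand standard time.
The standard-time date in Ardvand, May 1, 2033, falls between 29 April and 8 October, so daylight saving is in effect and Ardvand is at UTC+06:00.
07:15 UTC + 6h = 13:15 Ardvand.

13:15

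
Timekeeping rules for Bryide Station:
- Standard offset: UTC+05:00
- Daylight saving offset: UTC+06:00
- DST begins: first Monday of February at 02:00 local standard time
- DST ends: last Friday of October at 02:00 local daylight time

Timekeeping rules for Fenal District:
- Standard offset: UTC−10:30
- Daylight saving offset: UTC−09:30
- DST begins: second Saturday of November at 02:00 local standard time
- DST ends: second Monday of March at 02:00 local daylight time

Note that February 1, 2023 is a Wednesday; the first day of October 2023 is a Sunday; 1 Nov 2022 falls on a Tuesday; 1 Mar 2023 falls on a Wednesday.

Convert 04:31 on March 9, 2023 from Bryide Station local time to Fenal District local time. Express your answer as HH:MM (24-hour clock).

13:01

1 February 2023 is a Wednesday, so the first Monday is February 6.
1 October 2023 is a Sunday, so Fridays fall on 6, 13, 20, 27; the last is October 27.
March 9, 2023 lies within the daylight-saving period (6 February – 27 October), so Bryide Station is on daylight time, UTC+06:00.
04:31 Bryide Station − 6h = 22:31 UTC (rolling into the previous day, 8 March 2023).
1 November 2022 is a Tuesday, so the first Saturday is November 5 and the second is November 12.
1 March 2023 is a Wednesday, so the first Monday is March 6 and the second is March 13.
At the standard offset (UTC−10:30), 22:31 UTC − 10h30m = 12:01 Fenal District standard time.
Daylight saving runs 12 November 2022 – 13 March 2023; the standard-time date in Fenal District, March 8, 2023, is inside that window, so Fenal District is at UTC−09:30.
22:31 UTC − 9h30m = 13:01 Fenal District.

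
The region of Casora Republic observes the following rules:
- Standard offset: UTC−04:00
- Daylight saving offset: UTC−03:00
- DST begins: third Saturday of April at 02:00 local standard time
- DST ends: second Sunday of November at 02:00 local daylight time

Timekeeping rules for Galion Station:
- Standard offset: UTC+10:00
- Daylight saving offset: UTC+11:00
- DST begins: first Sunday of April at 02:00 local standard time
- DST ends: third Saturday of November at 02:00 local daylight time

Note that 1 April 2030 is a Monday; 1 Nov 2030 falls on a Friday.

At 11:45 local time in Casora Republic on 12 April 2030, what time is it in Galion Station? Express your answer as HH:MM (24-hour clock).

1 April 2030 is a Monday, so the first Saturday is April 6 and the third is April 20.
1 November 2030 is a Friday, so the first Sunday is November 3 and the second is November 10.
12 April 2030 is outside the daylight-saving period (20 April – 10 November), so Casora Republic is on standard time, UTC−04:00.
11:45 Casora Republic + 4h = 15:45 UTC.
1 April 2030 is a Monday, so the first Sunday is April 7.
1 November 2030 is a Friday, so the first Saturday is November 2 and the third is November 16.
At the standard offset (UTC+10:00), 15:45 UTC + 10h = 01:45 Galion Station standard time (rolling into the next day, 13 April 2030).
The standard-time date in Galion Station, 13 April 2030, lies within the daylight-saving period (7 April – 16 November), so Galion Station is on daylight time, UTC+11:00.
15:45 UTC + 11h = 02:45 Galion Station (rolling into the next day, 13 April 2030).

02:45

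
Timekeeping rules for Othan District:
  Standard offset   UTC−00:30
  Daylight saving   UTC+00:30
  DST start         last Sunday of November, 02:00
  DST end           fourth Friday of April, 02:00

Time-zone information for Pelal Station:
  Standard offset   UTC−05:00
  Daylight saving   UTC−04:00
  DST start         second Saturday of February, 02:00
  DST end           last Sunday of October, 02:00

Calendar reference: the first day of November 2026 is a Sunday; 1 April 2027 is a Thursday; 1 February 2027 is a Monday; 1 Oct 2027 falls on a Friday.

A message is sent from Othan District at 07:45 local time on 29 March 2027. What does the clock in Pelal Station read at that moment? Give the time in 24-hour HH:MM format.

1 November 2026 is a Sunday, so Sundays fall on 1, 8, 15, 22, 29; the last is November 29.
1 April 2027 is a Thursday, so the first Friday is April 2 and the fourth is April 23.
29 March 2027 lies within the daylight-saving period (29 November 2026 – 23 April 2027), so Othan District is on daylight time, UTC+00:30.
07:45 Othan District − 0h30m = 07:15 UTC.
1 February 2027 is a Monday, so the first Saturday is February 6 and the second is February 13.
1 October 2027 is a Friday, so Sundays fall on 3, 10, 17, 24, 31; the last is October 31.
At the standard offset (UTC−05:00), 07:15 UTC − 5h = 02:15 Pelal Station standard time.
The standard-time date in Pelal Station, 29 March 2027, lies within the daylight-saving period (13 February – 31 October), so Pelal Station is on daylight time, UTC−04:00.
07:15 UTC − 4h = 03:15 Pelal Station.

03:15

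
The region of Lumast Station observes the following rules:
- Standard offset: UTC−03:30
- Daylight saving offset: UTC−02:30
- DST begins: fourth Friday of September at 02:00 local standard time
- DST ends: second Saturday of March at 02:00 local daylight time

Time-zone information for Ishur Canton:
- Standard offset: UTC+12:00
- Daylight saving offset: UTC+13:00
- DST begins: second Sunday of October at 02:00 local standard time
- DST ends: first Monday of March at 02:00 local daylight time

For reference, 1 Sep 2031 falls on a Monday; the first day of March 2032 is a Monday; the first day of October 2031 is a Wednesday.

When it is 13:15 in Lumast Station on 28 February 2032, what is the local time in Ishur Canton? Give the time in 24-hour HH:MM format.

04:45

1 September 2031 is a Monday, so the first Friday is September 5 and the fourth is September 26.
1 March 2032 is a Monday, so the first Saturday is March 6 and the second is March 13.
28 February 2032 falls between 26 September 2031 and 13 March 2032, so daylight saving is in effect and Lumast Station is at UTC−02:30.
13:15 Lumast Station + 2h30m = 15:45 UTC.
1 October 2031 is a Wednesday, so the first Sunday is October 5 and the second is October 12.
1 March 2032 is a Monday, so the first Monday is March 1.
At the standard offset (UTC+12:00), 15:45 UTC + 12h = 03:45 Ishur Canton standard time (rolling into the next day, 29 February 2032).
Daylight saving runs 12 October 2031 – 1 March 2032; the standard-time date in Ishur Canton, 29 February 2032, is inside that window, so Ishur Canton is at UTC+13:00.
15:45 UTC + 13h = 04:45 Ishur Canton (rolling into the next day, 29 February 2032).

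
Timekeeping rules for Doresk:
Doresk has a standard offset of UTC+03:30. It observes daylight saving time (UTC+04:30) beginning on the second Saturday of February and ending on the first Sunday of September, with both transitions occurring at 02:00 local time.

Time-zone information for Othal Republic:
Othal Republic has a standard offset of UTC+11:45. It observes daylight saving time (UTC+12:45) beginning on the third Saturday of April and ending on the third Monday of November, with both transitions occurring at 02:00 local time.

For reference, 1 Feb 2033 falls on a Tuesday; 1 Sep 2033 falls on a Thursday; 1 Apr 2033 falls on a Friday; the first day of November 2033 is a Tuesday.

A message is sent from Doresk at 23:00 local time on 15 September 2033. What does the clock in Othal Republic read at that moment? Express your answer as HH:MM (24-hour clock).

1 February 2033 is a Tuesday, so the first Saturday is February 5 and the second is February 12.
1 September 2033 is a Thursday, so the first Sunday is September 4.
15 September 2033 does not fall between 12 February and 4 September, so daylight saving is not in effect and Doresk is at UTC+03:30.
23:00 Doresk − 3h30m = 19:30 UTC.
1 April 2033 is a Friday, so the first Saturday is April 2 and the third is April 16.
1 November 2033 is a Tuesday, so the first Monday is November 7 and the third is November 21.
At the standard offset (UTC+11:45), 19:30 UTC + 11h45m = 07:15 Othal Republic standard time (rolling into the next day, 16 September 2033).
The standard-time date in Othal Republic, 16 September 2033, lies within the daylight-saving period (16 April – 21 November), so Othal Republic is on daylight time, UTC+12:45.
19:30 UTC + 12h45m = 08:15 Othal Republic (rolling into the next day, 16 September 2033).

08:15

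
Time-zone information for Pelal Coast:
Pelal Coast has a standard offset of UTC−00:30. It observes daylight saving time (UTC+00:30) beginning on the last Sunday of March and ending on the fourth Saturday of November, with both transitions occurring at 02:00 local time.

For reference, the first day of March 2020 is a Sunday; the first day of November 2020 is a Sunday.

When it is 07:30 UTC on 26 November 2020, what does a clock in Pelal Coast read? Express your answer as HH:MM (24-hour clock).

1 March 2020 is a Sunday, so Sundays fall on 1, 8, 15, 22, 29; the last is March 29.
1 November 2020 is a Sunday, so the first Saturday is November 7 and the fourth is November 28.
At the standard offset (UTC−00:30), 07:30 UTC − 0h30m = 07:00 Pelal Coast standard time.
The standard-time date in Pelal Coast, 26 November 2020, lies within the daylight-saving period (29 March – 28 November), so Pelal Coast is on daylight time, UTC+00:30.
07:30 UTC + 0h30m = 08:00 local.

08:00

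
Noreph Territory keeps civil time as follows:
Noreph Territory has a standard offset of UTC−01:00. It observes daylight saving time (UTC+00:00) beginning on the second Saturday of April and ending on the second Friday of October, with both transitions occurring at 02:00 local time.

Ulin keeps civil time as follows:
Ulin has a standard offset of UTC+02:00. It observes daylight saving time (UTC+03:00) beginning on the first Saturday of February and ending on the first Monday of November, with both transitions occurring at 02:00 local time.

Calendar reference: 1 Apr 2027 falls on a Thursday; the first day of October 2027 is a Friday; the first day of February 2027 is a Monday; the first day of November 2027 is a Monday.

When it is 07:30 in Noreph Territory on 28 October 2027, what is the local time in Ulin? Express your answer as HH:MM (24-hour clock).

1 April 2027 is a Thursday, so the first Saturday is April 3 and the second is April 10.
1 October 2027 is a Friday, so the first Friday is October 1 and the second is October 8.
28 October 2027 does not fall between 10 April and 8 October, so daylight saving is not in effect and Noreph Territory is at UTC−01:00.
07:30 Noreph Territory + 1h = 08:30 UTC.
1 February 2027 is a Monday, so the first Saturday is February 6.
1 November 2027 is a Monday, so the first Monday is November 1.
At the standard offset (UTC+02:00), 08:30 UTC + 2h = 10:30 Ulin standard time.
The standard-time date in Ulin, 28 October 2027, lies within the daylight-saving period (6 February – 1 November), so Ulin is on daylight time, UTC+03:00.
08:30 UTC + 3h = 11:30 Ulin.

11:30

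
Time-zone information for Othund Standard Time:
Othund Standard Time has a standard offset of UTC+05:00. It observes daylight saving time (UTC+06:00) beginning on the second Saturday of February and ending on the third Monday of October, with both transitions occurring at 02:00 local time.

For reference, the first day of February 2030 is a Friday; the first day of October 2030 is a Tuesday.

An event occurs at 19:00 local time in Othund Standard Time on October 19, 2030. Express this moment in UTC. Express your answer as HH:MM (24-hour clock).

13:00

1 February 2030 is a Friday, so the first Saturday is February 2 and the second is February 9.
1 October 2030 is a Tuesday, so the first Monday is October 7 and the third is October 21.
October 19, 2030 falls between 9 February and 21 October, so daylight saving is in effect and Othund Standard Time is at UTC+06:00.
19:00 local − 6h = 13:00 UTC.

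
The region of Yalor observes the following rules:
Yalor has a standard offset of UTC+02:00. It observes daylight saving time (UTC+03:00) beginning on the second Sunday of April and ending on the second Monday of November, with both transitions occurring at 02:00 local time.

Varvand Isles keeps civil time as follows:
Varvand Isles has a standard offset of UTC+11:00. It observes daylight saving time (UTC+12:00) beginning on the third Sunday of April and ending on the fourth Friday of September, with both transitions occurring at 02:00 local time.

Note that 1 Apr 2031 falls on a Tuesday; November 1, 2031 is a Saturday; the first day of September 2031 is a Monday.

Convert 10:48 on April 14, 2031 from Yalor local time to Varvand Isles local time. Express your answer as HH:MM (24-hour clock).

18:48

1 April 2031 is a Tuesday, so the first Sunday is April 6 and the second is April 13.
1 November 2031 is a Saturday, so the first Monday is November 3 and the second is November 10.
April 14, 2031 lies within the daylight-saving period (13 April – 10 November), so Yalor is on daylight time, UTC+03:00.
10:48 Yalor − 3h = 07:48 UTC.
1 April 2031 is a Tuesday, so the first Sunday is April 6 and the third is April 20.
1 September 2031 is a Monday, so the first Friday is September 5 and the fourth is September 26.
At the standard offset (UTC+11:00), 07:48 UTC + 11h = 18:48 Varvand Isles standard time.
The standard-time date in Varvand Isles, April 14, 2031, does not fall between 20 April and 26 September, so daylight saving is not in effect and Varvand Isles is at UTC+11:00.
07:48 UTC + 11h = 18:48 Varvand Isles.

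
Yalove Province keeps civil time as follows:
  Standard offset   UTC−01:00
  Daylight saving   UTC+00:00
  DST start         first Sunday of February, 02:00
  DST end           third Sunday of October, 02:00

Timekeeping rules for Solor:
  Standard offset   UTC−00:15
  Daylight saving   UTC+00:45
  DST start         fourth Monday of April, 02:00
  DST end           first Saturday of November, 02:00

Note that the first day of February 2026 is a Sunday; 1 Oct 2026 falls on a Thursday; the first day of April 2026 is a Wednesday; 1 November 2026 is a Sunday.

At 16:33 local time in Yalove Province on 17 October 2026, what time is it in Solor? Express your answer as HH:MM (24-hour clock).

17:18

1 February 2026 is a Sunday, so the first Sunday is February 1.
1 October 2026 is a Thursday, so the first Sunday is October 4 and the third is October 18.
17 October 2026 falls between 1 February and 18 October, so daylight saving is in effect and Yalove Province is at UTC+00:00.
16:33 Yalove Province − 0h = 16:33 UTC.
1 April 2026 is a Wednesday, so the first Monday is April 6 and the fourth is April 27.
1 November 2026 is a Sunday, so the first Saturday is November 7.
At the standard offset (UTC−00:15), 16:33 UTC − 0h15m = 16:18 Solor standard time.
The standard-time date in Solor, 17 October 2026, falls between 27 April and 7 November, so daylight saving is in effect and Solor is at UTC+00:45.
16:33 UTC + 0h45m = 17:18 Solor.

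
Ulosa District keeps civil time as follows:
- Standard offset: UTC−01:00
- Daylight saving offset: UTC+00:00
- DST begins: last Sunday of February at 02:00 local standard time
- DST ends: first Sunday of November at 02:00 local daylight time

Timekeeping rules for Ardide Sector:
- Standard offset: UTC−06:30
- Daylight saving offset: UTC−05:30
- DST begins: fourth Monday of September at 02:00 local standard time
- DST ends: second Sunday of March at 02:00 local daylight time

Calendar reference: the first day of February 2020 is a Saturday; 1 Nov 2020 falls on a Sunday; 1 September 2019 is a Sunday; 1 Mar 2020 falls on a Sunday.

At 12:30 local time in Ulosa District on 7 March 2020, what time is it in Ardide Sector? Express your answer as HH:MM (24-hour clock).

1 February 2020 is a Saturday, so Sundays fall on 2, 9, 16, 23; the last is February 23.
1 November 2020 is a Sunday, so the first Sunday is November 1.
7 March 2020 falls between 23 February and 1 November, so daylight saving is in effect and Ulosa District is at UTC+00:00.
12:30 Ulosa District − 0h = 12:30 UTC.
1 September 2019 is a Sunday, so the first Monday is September 2 and the fourth is September 23.
1 March 2020 is a Sunday, so the first Sunday is March 1 and the second is March 8.
At the standard offset (UTC−06:30), 12:30 UTC − 6h30m = 06:00 Ardide Sector standard time.
The standard-time date in Ardide Sector, 7 March 2020, lies within the daylight-saving period (23 September 2019 – 8 March 2020), so Ardide Sector is on daylight time, UTC−05:30.
12:30 UTC − 5h30m = 07:00 Ardide Sector.

07:00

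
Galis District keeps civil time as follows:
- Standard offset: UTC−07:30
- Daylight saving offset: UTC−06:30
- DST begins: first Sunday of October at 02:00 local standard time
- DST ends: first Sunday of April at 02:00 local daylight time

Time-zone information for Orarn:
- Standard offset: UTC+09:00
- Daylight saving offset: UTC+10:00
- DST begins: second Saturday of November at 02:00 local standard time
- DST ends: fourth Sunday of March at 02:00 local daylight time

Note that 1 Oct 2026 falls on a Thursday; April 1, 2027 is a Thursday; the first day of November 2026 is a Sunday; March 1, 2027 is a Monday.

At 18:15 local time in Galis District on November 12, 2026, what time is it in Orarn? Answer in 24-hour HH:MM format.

09:45

1 October 2026 is a Thursday, so the first Sunday is October 4.
1 April 2027 is a Thursday, so the first Sunday is April 4.
November 12, 2026 lies within the daylight-saving period (4 October 2026 – 4 April 2027), so Galis District is on daylight time, UTC−06:30.
18:15 Galis District + 6h30m = 00:45 UTC (rolling into the next day, 13 November 2026).
1 November 2026 is a Sunday, so the first Saturday is November 7 and the second is November 14.
1 March 2027 is a Monday, so the first Sunday is March 7 and the fourth is March 28.
At the standard offset (UTC+09:00), 00:45 UTC + 9h = 09:45 Orarn standard time.
The standard-time date in Orarn, November 13, 2026, is outside the daylight-saving period (14 November 2026 – 28 March 2027), so Orarn is on standard time, UTC+09:00.
00:45 UTC + 9h = 09:45 Orarn.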